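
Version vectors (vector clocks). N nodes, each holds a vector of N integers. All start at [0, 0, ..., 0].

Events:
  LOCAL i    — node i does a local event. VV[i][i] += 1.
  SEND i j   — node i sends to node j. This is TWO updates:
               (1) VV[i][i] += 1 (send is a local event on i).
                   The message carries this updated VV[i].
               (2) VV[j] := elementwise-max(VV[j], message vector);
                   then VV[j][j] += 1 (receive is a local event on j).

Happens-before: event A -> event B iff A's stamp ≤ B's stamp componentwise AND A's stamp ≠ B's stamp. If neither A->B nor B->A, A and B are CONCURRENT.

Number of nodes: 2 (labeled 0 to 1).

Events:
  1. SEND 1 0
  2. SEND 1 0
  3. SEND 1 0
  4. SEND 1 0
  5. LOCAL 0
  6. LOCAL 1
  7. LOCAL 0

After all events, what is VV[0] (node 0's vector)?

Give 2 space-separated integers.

Initial: VV[0]=[0, 0]
Initial: VV[1]=[0, 0]
Event 1: SEND 1->0: VV[1][1]++ -> VV[1]=[0, 1], msg_vec=[0, 1]; VV[0]=max(VV[0],msg_vec) then VV[0][0]++ -> VV[0]=[1, 1]
Event 2: SEND 1->0: VV[1][1]++ -> VV[1]=[0, 2], msg_vec=[0, 2]; VV[0]=max(VV[0],msg_vec) then VV[0][0]++ -> VV[0]=[2, 2]
Event 3: SEND 1->0: VV[1][1]++ -> VV[1]=[0, 3], msg_vec=[0, 3]; VV[0]=max(VV[0],msg_vec) then VV[0][0]++ -> VV[0]=[3, 3]
Event 4: SEND 1->0: VV[1][1]++ -> VV[1]=[0, 4], msg_vec=[0, 4]; VV[0]=max(VV[0],msg_vec) then VV[0][0]++ -> VV[0]=[4, 4]
Event 5: LOCAL 0: VV[0][0]++ -> VV[0]=[5, 4]
Event 6: LOCAL 1: VV[1][1]++ -> VV[1]=[0, 5]
Event 7: LOCAL 0: VV[0][0]++ -> VV[0]=[6, 4]
Final vectors: VV[0]=[6, 4]; VV[1]=[0, 5]

Answer: 6 4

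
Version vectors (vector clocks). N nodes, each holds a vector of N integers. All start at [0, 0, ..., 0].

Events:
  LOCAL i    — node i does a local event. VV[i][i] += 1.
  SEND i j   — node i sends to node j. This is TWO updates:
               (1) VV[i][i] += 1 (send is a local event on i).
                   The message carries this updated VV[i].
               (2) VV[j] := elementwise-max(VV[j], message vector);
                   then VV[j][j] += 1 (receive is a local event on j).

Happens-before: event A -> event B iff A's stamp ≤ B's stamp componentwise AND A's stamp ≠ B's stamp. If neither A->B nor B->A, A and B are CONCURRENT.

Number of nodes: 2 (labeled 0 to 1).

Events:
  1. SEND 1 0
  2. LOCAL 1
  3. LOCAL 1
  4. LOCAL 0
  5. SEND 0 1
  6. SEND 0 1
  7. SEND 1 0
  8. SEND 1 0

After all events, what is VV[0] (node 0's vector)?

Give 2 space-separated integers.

Initial: VV[0]=[0, 0]
Initial: VV[1]=[0, 0]
Event 1: SEND 1->0: VV[1][1]++ -> VV[1]=[0, 1], msg_vec=[0, 1]; VV[0]=max(VV[0],msg_vec) then VV[0][0]++ -> VV[0]=[1, 1]
Event 2: LOCAL 1: VV[1][1]++ -> VV[1]=[0, 2]
Event 3: LOCAL 1: VV[1][1]++ -> VV[1]=[0, 3]
Event 4: LOCAL 0: VV[0][0]++ -> VV[0]=[2, 1]
Event 5: SEND 0->1: VV[0][0]++ -> VV[0]=[3, 1], msg_vec=[3, 1]; VV[1]=max(VV[1],msg_vec) then VV[1][1]++ -> VV[1]=[3, 4]
Event 6: SEND 0->1: VV[0][0]++ -> VV[0]=[4, 1], msg_vec=[4, 1]; VV[1]=max(VV[1],msg_vec) then VV[1][1]++ -> VV[1]=[4, 5]
Event 7: SEND 1->0: VV[1][1]++ -> VV[1]=[4, 6], msg_vec=[4, 6]; VV[0]=max(VV[0],msg_vec) then VV[0][0]++ -> VV[0]=[5, 6]
Event 8: SEND 1->0: VV[1][1]++ -> VV[1]=[4, 7], msg_vec=[4, 7]; VV[0]=max(VV[0],msg_vec) then VV[0][0]++ -> VV[0]=[6, 7]
Final vectors: VV[0]=[6, 7]; VV[1]=[4, 7]

Answer: 6 7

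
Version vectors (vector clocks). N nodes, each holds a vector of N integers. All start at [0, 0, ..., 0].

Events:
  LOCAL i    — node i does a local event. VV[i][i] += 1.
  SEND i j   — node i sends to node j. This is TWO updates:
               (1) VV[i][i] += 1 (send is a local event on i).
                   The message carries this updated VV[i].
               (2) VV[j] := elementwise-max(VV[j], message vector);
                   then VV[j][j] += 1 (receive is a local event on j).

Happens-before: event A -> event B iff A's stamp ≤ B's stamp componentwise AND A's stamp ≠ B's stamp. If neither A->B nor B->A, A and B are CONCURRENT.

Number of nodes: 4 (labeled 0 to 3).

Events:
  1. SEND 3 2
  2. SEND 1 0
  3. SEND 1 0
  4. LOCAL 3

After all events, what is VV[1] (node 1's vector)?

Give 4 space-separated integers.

Answer: 0 2 0 0

Derivation:
Initial: VV[0]=[0, 0, 0, 0]
Initial: VV[1]=[0, 0, 0, 0]
Initial: VV[2]=[0, 0, 0, 0]
Initial: VV[3]=[0, 0, 0, 0]
Event 1: SEND 3->2: VV[3][3]++ -> VV[3]=[0, 0, 0, 1], msg_vec=[0, 0, 0, 1]; VV[2]=max(VV[2],msg_vec) then VV[2][2]++ -> VV[2]=[0, 0, 1, 1]
Event 2: SEND 1->0: VV[1][1]++ -> VV[1]=[0, 1, 0, 0], msg_vec=[0, 1, 0, 0]; VV[0]=max(VV[0],msg_vec) then VV[0][0]++ -> VV[0]=[1, 1, 0, 0]
Event 3: SEND 1->0: VV[1][1]++ -> VV[1]=[0, 2, 0, 0], msg_vec=[0, 2, 0, 0]; VV[0]=max(VV[0],msg_vec) then VV[0][0]++ -> VV[0]=[2, 2, 0, 0]
Event 4: LOCAL 3: VV[3][3]++ -> VV[3]=[0, 0, 0, 2]
Final vectors: VV[0]=[2, 2, 0, 0]; VV[1]=[0, 2, 0, 0]; VV[2]=[0, 0, 1, 1]; VV[3]=[0, 0, 0, 2]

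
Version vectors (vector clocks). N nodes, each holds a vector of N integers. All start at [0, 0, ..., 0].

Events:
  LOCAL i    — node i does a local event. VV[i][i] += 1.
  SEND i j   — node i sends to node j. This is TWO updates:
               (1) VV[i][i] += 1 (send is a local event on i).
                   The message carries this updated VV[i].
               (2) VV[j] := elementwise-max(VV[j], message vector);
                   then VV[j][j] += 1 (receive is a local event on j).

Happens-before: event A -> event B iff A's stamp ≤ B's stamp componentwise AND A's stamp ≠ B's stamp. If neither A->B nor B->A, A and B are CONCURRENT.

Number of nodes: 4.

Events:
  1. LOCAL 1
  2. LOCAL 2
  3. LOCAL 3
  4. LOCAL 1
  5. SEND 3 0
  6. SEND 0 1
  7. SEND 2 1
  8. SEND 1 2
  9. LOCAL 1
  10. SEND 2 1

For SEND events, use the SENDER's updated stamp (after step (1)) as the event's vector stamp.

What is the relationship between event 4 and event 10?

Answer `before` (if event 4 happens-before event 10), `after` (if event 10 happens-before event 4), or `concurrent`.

Initial: VV[0]=[0, 0, 0, 0]
Initial: VV[1]=[0, 0, 0, 0]
Initial: VV[2]=[0, 0, 0, 0]
Initial: VV[3]=[0, 0, 0, 0]
Event 1: LOCAL 1: VV[1][1]++ -> VV[1]=[0, 1, 0, 0]
Event 2: LOCAL 2: VV[2][2]++ -> VV[2]=[0, 0, 1, 0]
Event 3: LOCAL 3: VV[3][3]++ -> VV[3]=[0, 0, 0, 1]
Event 4: LOCAL 1: VV[1][1]++ -> VV[1]=[0, 2, 0, 0]
Event 5: SEND 3->0: VV[3][3]++ -> VV[3]=[0, 0, 0, 2], msg_vec=[0, 0, 0, 2]; VV[0]=max(VV[0],msg_vec) then VV[0][0]++ -> VV[0]=[1, 0, 0, 2]
Event 6: SEND 0->1: VV[0][0]++ -> VV[0]=[2, 0, 0, 2], msg_vec=[2, 0, 0, 2]; VV[1]=max(VV[1],msg_vec) then VV[1][1]++ -> VV[1]=[2, 3, 0, 2]
Event 7: SEND 2->1: VV[2][2]++ -> VV[2]=[0, 0, 2, 0], msg_vec=[0, 0, 2, 0]; VV[1]=max(VV[1],msg_vec) then VV[1][1]++ -> VV[1]=[2, 4, 2, 2]
Event 8: SEND 1->2: VV[1][1]++ -> VV[1]=[2, 5, 2, 2], msg_vec=[2, 5, 2, 2]; VV[2]=max(VV[2],msg_vec) then VV[2][2]++ -> VV[2]=[2, 5, 3, 2]
Event 9: LOCAL 1: VV[1][1]++ -> VV[1]=[2, 6, 2, 2]
Event 10: SEND 2->1: VV[2][2]++ -> VV[2]=[2, 5, 4, 2], msg_vec=[2, 5, 4, 2]; VV[1]=max(VV[1],msg_vec) then VV[1][1]++ -> VV[1]=[2, 7, 4, 2]
Event 4 stamp: [0, 2, 0, 0]
Event 10 stamp: [2, 5, 4, 2]
[0, 2, 0, 0] <= [2, 5, 4, 2]? True
[2, 5, 4, 2] <= [0, 2, 0, 0]? False
Relation: before

Answer: before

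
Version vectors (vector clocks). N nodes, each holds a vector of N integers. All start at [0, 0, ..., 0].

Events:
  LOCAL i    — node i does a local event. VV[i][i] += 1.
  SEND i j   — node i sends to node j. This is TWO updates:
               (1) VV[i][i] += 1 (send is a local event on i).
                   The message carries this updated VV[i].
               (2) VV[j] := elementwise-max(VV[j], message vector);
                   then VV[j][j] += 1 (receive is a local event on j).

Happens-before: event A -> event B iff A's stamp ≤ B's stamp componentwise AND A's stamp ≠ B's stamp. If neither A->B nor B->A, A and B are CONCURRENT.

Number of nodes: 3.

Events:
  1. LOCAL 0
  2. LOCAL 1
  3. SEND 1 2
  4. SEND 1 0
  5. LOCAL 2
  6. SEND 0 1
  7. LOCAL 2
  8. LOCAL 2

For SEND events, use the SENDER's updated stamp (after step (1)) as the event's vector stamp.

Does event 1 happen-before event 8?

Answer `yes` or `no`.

Initial: VV[0]=[0, 0, 0]
Initial: VV[1]=[0, 0, 0]
Initial: VV[2]=[0, 0, 0]
Event 1: LOCAL 0: VV[0][0]++ -> VV[0]=[1, 0, 0]
Event 2: LOCAL 1: VV[1][1]++ -> VV[1]=[0, 1, 0]
Event 3: SEND 1->2: VV[1][1]++ -> VV[1]=[0, 2, 0], msg_vec=[0, 2, 0]; VV[2]=max(VV[2],msg_vec) then VV[2][2]++ -> VV[2]=[0, 2, 1]
Event 4: SEND 1->0: VV[1][1]++ -> VV[1]=[0, 3, 0], msg_vec=[0, 3, 0]; VV[0]=max(VV[0],msg_vec) then VV[0][0]++ -> VV[0]=[2, 3, 0]
Event 5: LOCAL 2: VV[2][2]++ -> VV[2]=[0, 2, 2]
Event 6: SEND 0->1: VV[0][0]++ -> VV[0]=[3, 3, 0], msg_vec=[3, 3, 0]; VV[1]=max(VV[1],msg_vec) then VV[1][1]++ -> VV[1]=[3, 4, 0]
Event 7: LOCAL 2: VV[2][2]++ -> VV[2]=[0, 2, 3]
Event 8: LOCAL 2: VV[2][2]++ -> VV[2]=[0, 2, 4]
Event 1 stamp: [1, 0, 0]
Event 8 stamp: [0, 2, 4]
[1, 0, 0] <= [0, 2, 4]? False. Equal? False. Happens-before: False

Answer: no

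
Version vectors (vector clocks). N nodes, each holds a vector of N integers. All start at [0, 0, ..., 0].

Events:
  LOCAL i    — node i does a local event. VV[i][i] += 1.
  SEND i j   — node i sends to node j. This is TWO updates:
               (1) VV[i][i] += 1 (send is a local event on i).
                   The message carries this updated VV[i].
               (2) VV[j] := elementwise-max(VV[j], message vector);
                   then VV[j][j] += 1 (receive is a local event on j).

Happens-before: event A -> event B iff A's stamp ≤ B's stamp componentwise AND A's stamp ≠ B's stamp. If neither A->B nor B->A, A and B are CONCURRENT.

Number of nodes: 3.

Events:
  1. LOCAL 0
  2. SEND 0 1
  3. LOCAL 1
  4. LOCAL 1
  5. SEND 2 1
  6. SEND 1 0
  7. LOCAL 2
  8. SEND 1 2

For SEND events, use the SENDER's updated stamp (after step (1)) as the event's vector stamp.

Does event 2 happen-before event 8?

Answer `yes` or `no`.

Initial: VV[0]=[0, 0, 0]
Initial: VV[1]=[0, 0, 0]
Initial: VV[2]=[0, 0, 0]
Event 1: LOCAL 0: VV[0][0]++ -> VV[0]=[1, 0, 0]
Event 2: SEND 0->1: VV[0][0]++ -> VV[0]=[2, 0, 0], msg_vec=[2, 0, 0]; VV[1]=max(VV[1],msg_vec) then VV[1][1]++ -> VV[1]=[2, 1, 0]
Event 3: LOCAL 1: VV[1][1]++ -> VV[1]=[2, 2, 0]
Event 4: LOCAL 1: VV[1][1]++ -> VV[1]=[2, 3, 0]
Event 5: SEND 2->1: VV[2][2]++ -> VV[2]=[0, 0, 1], msg_vec=[0, 0, 1]; VV[1]=max(VV[1],msg_vec) then VV[1][1]++ -> VV[1]=[2, 4, 1]
Event 6: SEND 1->0: VV[1][1]++ -> VV[1]=[2, 5, 1], msg_vec=[2, 5, 1]; VV[0]=max(VV[0],msg_vec) then VV[0][0]++ -> VV[0]=[3, 5, 1]
Event 7: LOCAL 2: VV[2][2]++ -> VV[2]=[0, 0, 2]
Event 8: SEND 1->2: VV[1][1]++ -> VV[1]=[2, 6, 1], msg_vec=[2, 6, 1]; VV[2]=max(VV[2],msg_vec) then VV[2][2]++ -> VV[2]=[2, 6, 3]
Event 2 stamp: [2, 0, 0]
Event 8 stamp: [2, 6, 1]
[2, 0, 0] <= [2, 6, 1]? True. Equal? False. Happens-before: True

Answer: yes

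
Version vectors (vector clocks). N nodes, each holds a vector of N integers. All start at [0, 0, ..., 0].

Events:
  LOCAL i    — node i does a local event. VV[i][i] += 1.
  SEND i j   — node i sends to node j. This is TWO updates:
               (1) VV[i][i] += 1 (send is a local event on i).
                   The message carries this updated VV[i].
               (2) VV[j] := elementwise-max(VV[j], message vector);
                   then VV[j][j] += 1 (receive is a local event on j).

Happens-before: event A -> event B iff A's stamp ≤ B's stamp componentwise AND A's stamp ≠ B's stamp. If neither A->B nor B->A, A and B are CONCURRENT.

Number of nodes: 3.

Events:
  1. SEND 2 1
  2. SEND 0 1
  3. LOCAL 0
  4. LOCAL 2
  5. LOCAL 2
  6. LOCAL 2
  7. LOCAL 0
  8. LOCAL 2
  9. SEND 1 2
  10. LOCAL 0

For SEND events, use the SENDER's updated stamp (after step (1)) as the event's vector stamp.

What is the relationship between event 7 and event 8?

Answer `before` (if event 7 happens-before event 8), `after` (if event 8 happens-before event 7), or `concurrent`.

Answer: concurrent

Derivation:
Initial: VV[0]=[0, 0, 0]
Initial: VV[1]=[0, 0, 0]
Initial: VV[2]=[0, 0, 0]
Event 1: SEND 2->1: VV[2][2]++ -> VV[2]=[0, 0, 1], msg_vec=[0, 0, 1]; VV[1]=max(VV[1],msg_vec) then VV[1][1]++ -> VV[1]=[0, 1, 1]
Event 2: SEND 0->1: VV[0][0]++ -> VV[0]=[1, 0, 0], msg_vec=[1, 0, 0]; VV[1]=max(VV[1],msg_vec) then VV[1][1]++ -> VV[1]=[1, 2, 1]
Event 3: LOCAL 0: VV[0][0]++ -> VV[0]=[2, 0, 0]
Event 4: LOCAL 2: VV[2][2]++ -> VV[2]=[0, 0, 2]
Event 5: LOCAL 2: VV[2][2]++ -> VV[2]=[0, 0, 3]
Event 6: LOCAL 2: VV[2][2]++ -> VV[2]=[0, 0, 4]
Event 7: LOCAL 0: VV[0][0]++ -> VV[0]=[3, 0, 0]
Event 8: LOCAL 2: VV[2][2]++ -> VV[2]=[0, 0, 5]
Event 9: SEND 1->2: VV[1][1]++ -> VV[1]=[1, 3, 1], msg_vec=[1, 3, 1]; VV[2]=max(VV[2],msg_vec) then VV[2][2]++ -> VV[2]=[1, 3, 6]
Event 10: LOCAL 0: VV[0][0]++ -> VV[0]=[4, 0, 0]
Event 7 stamp: [3, 0, 0]
Event 8 stamp: [0, 0, 5]
[3, 0, 0] <= [0, 0, 5]? False
[0, 0, 5] <= [3, 0, 0]? False
Relation: concurrent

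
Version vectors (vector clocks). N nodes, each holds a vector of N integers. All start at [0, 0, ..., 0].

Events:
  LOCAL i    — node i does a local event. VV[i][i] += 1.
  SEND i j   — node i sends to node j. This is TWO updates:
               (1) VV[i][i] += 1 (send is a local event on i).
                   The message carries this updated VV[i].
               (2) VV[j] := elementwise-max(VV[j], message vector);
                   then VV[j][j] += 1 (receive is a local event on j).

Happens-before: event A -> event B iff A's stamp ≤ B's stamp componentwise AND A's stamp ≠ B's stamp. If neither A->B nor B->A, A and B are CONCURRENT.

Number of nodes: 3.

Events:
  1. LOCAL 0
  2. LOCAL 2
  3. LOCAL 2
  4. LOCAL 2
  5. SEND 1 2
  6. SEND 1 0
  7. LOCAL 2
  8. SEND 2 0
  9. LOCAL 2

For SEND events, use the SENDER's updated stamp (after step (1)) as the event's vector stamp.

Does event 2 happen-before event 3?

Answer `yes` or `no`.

Initial: VV[0]=[0, 0, 0]
Initial: VV[1]=[0, 0, 0]
Initial: VV[2]=[0, 0, 0]
Event 1: LOCAL 0: VV[0][0]++ -> VV[0]=[1, 0, 0]
Event 2: LOCAL 2: VV[2][2]++ -> VV[2]=[0, 0, 1]
Event 3: LOCAL 2: VV[2][2]++ -> VV[2]=[0, 0, 2]
Event 4: LOCAL 2: VV[2][2]++ -> VV[2]=[0, 0, 3]
Event 5: SEND 1->2: VV[1][1]++ -> VV[1]=[0, 1, 0], msg_vec=[0, 1, 0]; VV[2]=max(VV[2],msg_vec) then VV[2][2]++ -> VV[2]=[0, 1, 4]
Event 6: SEND 1->0: VV[1][1]++ -> VV[1]=[0, 2, 0], msg_vec=[0, 2, 0]; VV[0]=max(VV[0],msg_vec) then VV[0][0]++ -> VV[0]=[2, 2, 0]
Event 7: LOCAL 2: VV[2][2]++ -> VV[2]=[0, 1, 5]
Event 8: SEND 2->0: VV[2][2]++ -> VV[2]=[0, 1, 6], msg_vec=[0, 1, 6]; VV[0]=max(VV[0],msg_vec) then VV[0][0]++ -> VV[0]=[3, 2, 6]
Event 9: LOCAL 2: VV[2][2]++ -> VV[2]=[0, 1, 7]
Event 2 stamp: [0, 0, 1]
Event 3 stamp: [0, 0, 2]
[0, 0, 1] <= [0, 0, 2]? True. Equal? False. Happens-before: True

Answer: yes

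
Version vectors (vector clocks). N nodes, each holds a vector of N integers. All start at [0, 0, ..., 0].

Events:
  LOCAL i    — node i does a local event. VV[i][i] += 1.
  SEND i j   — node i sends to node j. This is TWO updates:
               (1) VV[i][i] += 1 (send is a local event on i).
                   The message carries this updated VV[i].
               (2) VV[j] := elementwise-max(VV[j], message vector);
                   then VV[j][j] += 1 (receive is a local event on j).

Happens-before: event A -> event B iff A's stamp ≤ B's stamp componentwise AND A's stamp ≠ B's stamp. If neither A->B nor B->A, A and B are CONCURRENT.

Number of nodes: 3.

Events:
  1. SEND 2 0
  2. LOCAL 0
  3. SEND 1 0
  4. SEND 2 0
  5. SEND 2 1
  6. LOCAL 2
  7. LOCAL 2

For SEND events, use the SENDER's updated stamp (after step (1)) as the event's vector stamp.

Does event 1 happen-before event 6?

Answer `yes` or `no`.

Initial: VV[0]=[0, 0, 0]
Initial: VV[1]=[0, 0, 0]
Initial: VV[2]=[0, 0, 0]
Event 1: SEND 2->0: VV[2][2]++ -> VV[2]=[0, 0, 1], msg_vec=[0, 0, 1]; VV[0]=max(VV[0],msg_vec) then VV[0][0]++ -> VV[0]=[1, 0, 1]
Event 2: LOCAL 0: VV[0][0]++ -> VV[0]=[2, 0, 1]
Event 3: SEND 1->0: VV[1][1]++ -> VV[1]=[0, 1, 0], msg_vec=[0, 1, 0]; VV[0]=max(VV[0],msg_vec) then VV[0][0]++ -> VV[0]=[3, 1, 1]
Event 4: SEND 2->0: VV[2][2]++ -> VV[2]=[0, 0, 2], msg_vec=[0, 0, 2]; VV[0]=max(VV[0],msg_vec) then VV[0][0]++ -> VV[0]=[4, 1, 2]
Event 5: SEND 2->1: VV[2][2]++ -> VV[2]=[0, 0, 3], msg_vec=[0, 0, 3]; VV[1]=max(VV[1],msg_vec) then VV[1][1]++ -> VV[1]=[0, 2, 3]
Event 6: LOCAL 2: VV[2][2]++ -> VV[2]=[0, 0, 4]
Event 7: LOCAL 2: VV[2][2]++ -> VV[2]=[0, 0, 5]
Event 1 stamp: [0, 0, 1]
Event 6 stamp: [0, 0, 4]
[0, 0, 1] <= [0, 0, 4]? True. Equal? False. Happens-before: True

Answer: yes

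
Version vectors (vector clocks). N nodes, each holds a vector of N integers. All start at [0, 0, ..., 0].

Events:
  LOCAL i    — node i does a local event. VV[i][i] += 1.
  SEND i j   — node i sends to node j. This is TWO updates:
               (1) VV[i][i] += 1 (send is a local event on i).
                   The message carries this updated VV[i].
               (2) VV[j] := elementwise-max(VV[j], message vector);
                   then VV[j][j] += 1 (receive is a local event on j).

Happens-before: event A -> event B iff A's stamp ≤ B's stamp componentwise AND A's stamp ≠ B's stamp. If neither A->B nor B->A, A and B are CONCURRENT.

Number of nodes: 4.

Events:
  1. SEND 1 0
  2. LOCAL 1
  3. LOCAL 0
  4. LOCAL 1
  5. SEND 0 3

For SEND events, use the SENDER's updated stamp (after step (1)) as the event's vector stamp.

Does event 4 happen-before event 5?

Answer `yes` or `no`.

Answer: no

Derivation:
Initial: VV[0]=[0, 0, 0, 0]
Initial: VV[1]=[0, 0, 0, 0]
Initial: VV[2]=[0, 0, 0, 0]
Initial: VV[3]=[0, 0, 0, 0]
Event 1: SEND 1->0: VV[1][1]++ -> VV[1]=[0, 1, 0, 0], msg_vec=[0, 1, 0, 0]; VV[0]=max(VV[0],msg_vec) then VV[0][0]++ -> VV[0]=[1, 1, 0, 0]
Event 2: LOCAL 1: VV[1][1]++ -> VV[1]=[0, 2, 0, 0]
Event 3: LOCAL 0: VV[0][0]++ -> VV[0]=[2, 1, 0, 0]
Event 4: LOCAL 1: VV[1][1]++ -> VV[1]=[0, 3, 0, 0]
Event 5: SEND 0->3: VV[0][0]++ -> VV[0]=[3, 1, 0, 0], msg_vec=[3, 1, 0, 0]; VV[3]=max(VV[3],msg_vec) then VV[3][3]++ -> VV[3]=[3, 1, 0, 1]
Event 4 stamp: [0, 3, 0, 0]
Event 5 stamp: [3, 1, 0, 0]
[0, 3, 0, 0] <= [3, 1, 0, 0]? False. Equal? False. Happens-before: False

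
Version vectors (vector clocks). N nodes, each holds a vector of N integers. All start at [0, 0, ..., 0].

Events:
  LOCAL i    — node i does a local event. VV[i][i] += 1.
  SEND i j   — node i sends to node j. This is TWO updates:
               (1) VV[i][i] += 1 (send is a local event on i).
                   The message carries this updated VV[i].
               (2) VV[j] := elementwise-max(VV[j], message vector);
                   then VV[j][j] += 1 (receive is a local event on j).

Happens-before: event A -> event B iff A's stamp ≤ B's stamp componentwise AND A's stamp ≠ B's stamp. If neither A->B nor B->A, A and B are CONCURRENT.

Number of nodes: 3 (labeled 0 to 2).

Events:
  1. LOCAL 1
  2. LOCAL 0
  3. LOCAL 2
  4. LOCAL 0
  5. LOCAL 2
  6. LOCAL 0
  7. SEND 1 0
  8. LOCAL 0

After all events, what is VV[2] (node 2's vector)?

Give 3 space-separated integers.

Initial: VV[0]=[0, 0, 0]
Initial: VV[1]=[0, 0, 0]
Initial: VV[2]=[0, 0, 0]
Event 1: LOCAL 1: VV[1][1]++ -> VV[1]=[0, 1, 0]
Event 2: LOCAL 0: VV[0][0]++ -> VV[0]=[1, 0, 0]
Event 3: LOCAL 2: VV[2][2]++ -> VV[2]=[0, 0, 1]
Event 4: LOCAL 0: VV[0][0]++ -> VV[0]=[2, 0, 0]
Event 5: LOCAL 2: VV[2][2]++ -> VV[2]=[0, 0, 2]
Event 6: LOCAL 0: VV[0][0]++ -> VV[0]=[3, 0, 0]
Event 7: SEND 1->0: VV[1][1]++ -> VV[1]=[0, 2, 0], msg_vec=[0, 2, 0]; VV[0]=max(VV[0],msg_vec) then VV[0][0]++ -> VV[0]=[4, 2, 0]
Event 8: LOCAL 0: VV[0][0]++ -> VV[0]=[5, 2, 0]
Final vectors: VV[0]=[5, 2, 0]; VV[1]=[0, 2, 0]; VV[2]=[0, 0, 2]

Answer: 0 0 2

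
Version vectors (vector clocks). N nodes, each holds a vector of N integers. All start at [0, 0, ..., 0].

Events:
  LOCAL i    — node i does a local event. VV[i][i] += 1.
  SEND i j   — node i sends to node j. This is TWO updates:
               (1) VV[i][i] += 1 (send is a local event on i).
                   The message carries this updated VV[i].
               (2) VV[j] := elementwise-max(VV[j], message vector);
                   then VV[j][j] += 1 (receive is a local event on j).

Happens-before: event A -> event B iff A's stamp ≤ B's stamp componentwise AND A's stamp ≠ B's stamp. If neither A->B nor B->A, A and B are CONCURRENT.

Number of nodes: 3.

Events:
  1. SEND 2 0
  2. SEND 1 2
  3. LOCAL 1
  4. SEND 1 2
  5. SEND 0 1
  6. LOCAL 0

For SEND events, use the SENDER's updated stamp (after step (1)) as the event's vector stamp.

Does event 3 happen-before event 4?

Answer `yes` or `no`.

Initial: VV[0]=[0, 0, 0]
Initial: VV[1]=[0, 0, 0]
Initial: VV[2]=[0, 0, 0]
Event 1: SEND 2->0: VV[2][2]++ -> VV[2]=[0, 0, 1], msg_vec=[0, 0, 1]; VV[0]=max(VV[0],msg_vec) then VV[0][0]++ -> VV[0]=[1, 0, 1]
Event 2: SEND 1->2: VV[1][1]++ -> VV[1]=[0, 1, 0], msg_vec=[0, 1, 0]; VV[2]=max(VV[2],msg_vec) then VV[2][2]++ -> VV[2]=[0, 1, 2]
Event 3: LOCAL 1: VV[1][1]++ -> VV[1]=[0, 2, 0]
Event 4: SEND 1->2: VV[1][1]++ -> VV[1]=[0, 3, 0], msg_vec=[0, 3, 0]; VV[2]=max(VV[2],msg_vec) then VV[2][2]++ -> VV[2]=[0, 3, 3]
Event 5: SEND 0->1: VV[0][0]++ -> VV[0]=[2, 0, 1], msg_vec=[2, 0, 1]; VV[1]=max(VV[1],msg_vec) then VV[1][1]++ -> VV[1]=[2, 4, 1]
Event 6: LOCAL 0: VV[0][0]++ -> VV[0]=[3, 0, 1]
Event 3 stamp: [0, 2, 0]
Event 4 stamp: [0, 3, 0]
[0, 2, 0] <= [0, 3, 0]? True. Equal? False. Happens-before: True

Answer: yes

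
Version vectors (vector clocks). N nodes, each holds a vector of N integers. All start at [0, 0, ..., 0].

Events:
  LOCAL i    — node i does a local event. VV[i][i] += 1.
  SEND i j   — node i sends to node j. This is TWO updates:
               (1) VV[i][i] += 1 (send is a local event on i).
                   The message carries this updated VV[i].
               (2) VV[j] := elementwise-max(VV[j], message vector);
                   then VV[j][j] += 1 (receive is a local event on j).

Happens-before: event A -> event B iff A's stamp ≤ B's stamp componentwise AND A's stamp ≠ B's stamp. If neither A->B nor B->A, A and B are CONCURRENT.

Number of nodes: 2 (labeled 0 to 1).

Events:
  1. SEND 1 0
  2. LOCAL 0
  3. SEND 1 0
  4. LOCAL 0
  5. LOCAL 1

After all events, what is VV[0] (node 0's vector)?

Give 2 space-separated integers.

Answer: 4 2

Derivation:
Initial: VV[0]=[0, 0]
Initial: VV[1]=[0, 0]
Event 1: SEND 1->0: VV[1][1]++ -> VV[1]=[0, 1], msg_vec=[0, 1]; VV[0]=max(VV[0],msg_vec) then VV[0][0]++ -> VV[0]=[1, 1]
Event 2: LOCAL 0: VV[0][0]++ -> VV[0]=[2, 1]
Event 3: SEND 1->0: VV[1][1]++ -> VV[1]=[0, 2], msg_vec=[0, 2]; VV[0]=max(VV[0],msg_vec) then VV[0][0]++ -> VV[0]=[3, 2]
Event 4: LOCAL 0: VV[0][0]++ -> VV[0]=[4, 2]
Event 5: LOCAL 1: VV[1][1]++ -> VV[1]=[0, 3]
Final vectors: VV[0]=[4, 2]; VV[1]=[0, 3]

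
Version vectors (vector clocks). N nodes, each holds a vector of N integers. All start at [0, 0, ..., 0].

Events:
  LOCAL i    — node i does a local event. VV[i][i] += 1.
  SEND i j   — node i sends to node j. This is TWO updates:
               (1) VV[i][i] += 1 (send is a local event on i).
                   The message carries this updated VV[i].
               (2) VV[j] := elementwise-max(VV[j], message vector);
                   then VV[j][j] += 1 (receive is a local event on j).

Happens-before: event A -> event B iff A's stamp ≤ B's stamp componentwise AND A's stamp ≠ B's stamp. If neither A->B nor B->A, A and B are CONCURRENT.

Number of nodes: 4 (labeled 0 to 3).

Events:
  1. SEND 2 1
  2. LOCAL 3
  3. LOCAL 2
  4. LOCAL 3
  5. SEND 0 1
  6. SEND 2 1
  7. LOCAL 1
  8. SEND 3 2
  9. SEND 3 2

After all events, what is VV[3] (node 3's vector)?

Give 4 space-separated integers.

Initial: VV[0]=[0, 0, 0, 0]
Initial: VV[1]=[0, 0, 0, 0]
Initial: VV[2]=[0, 0, 0, 0]
Initial: VV[3]=[0, 0, 0, 0]
Event 1: SEND 2->1: VV[2][2]++ -> VV[2]=[0, 0, 1, 0], msg_vec=[0, 0, 1, 0]; VV[1]=max(VV[1],msg_vec) then VV[1][1]++ -> VV[1]=[0, 1, 1, 0]
Event 2: LOCAL 3: VV[3][3]++ -> VV[3]=[0, 0, 0, 1]
Event 3: LOCAL 2: VV[2][2]++ -> VV[2]=[0, 0, 2, 0]
Event 4: LOCAL 3: VV[3][3]++ -> VV[3]=[0, 0, 0, 2]
Event 5: SEND 0->1: VV[0][0]++ -> VV[0]=[1, 0, 0, 0], msg_vec=[1, 0, 0, 0]; VV[1]=max(VV[1],msg_vec) then VV[1][1]++ -> VV[1]=[1, 2, 1, 0]
Event 6: SEND 2->1: VV[2][2]++ -> VV[2]=[0, 0, 3, 0], msg_vec=[0, 0, 3, 0]; VV[1]=max(VV[1],msg_vec) then VV[1][1]++ -> VV[1]=[1, 3, 3, 0]
Event 7: LOCAL 1: VV[1][1]++ -> VV[1]=[1, 4, 3, 0]
Event 8: SEND 3->2: VV[3][3]++ -> VV[3]=[0, 0, 0, 3], msg_vec=[0, 0, 0, 3]; VV[2]=max(VV[2],msg_vec) then VV[2][2]++ -> VV[2]=[0, 0, 4, 3]
Event 9: SEND 3->2: VV[3][3]++ -> VV[3]=[0, 0, 0, 4], msg_vec=[0, 0, 0, 4]; VV[2]=max(VV[2],msg_vec) then VV[2][2]++ -> VV[2]=[0, 0, 5, 4]
Final vectors: VV[0]=[1, 0, 0, 0]; VV[1]=[1, 4, 3, 0]; VV[2]=[0, 0, 5, 4]; VV[3]=[0, 0, 0, 4]

Answer: 0 0 0 4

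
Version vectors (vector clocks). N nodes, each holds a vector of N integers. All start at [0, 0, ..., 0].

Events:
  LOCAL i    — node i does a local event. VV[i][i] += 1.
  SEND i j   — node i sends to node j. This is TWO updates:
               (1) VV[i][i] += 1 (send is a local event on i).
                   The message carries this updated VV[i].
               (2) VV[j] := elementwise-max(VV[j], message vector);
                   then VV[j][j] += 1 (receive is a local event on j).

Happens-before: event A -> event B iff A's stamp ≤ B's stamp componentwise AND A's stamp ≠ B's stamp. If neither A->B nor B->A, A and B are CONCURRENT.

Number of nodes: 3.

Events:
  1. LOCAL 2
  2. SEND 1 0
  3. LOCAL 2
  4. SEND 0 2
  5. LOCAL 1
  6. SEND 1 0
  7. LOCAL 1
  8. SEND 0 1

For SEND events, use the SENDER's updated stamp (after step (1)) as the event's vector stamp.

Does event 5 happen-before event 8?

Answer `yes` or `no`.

Answer: yes

Derivation:
Initial: VV[0]=[0, 0, 0]
Initial: VV[1]=[0, 0, 0]
Initial: VV[2]=[0, 0, 0]
Event 1: LOCAL 2: VV[2][2]++ -> VV[2]=[0, 0, 1]
Event 2: SEND 1->0: VV[1][1]++ -> VV[1]=[0, 1, 0], msg_vec=[0, 1, 0]; VV[0]=max(VV[0],msg_vec) then VV[0][0]++ -> VV[0]=[1, 1, 0]
Event 3: LOCAL 2: VV[2][2]++ -> VV[2]=[0, 0, 2]
Event 4: SEND 0->2: VV[0][0]++ -> VV[0]=[2, 1, 0], msg_vec=[2, 1, 0]; VV[2]=max(VV[2],msg_vec) then VV[2][2]++ -> VV[2]=[2, 1, 3]
Event 5: LOCAL 1: VV[1][1]++ -> VV[1]=[0, 2, 0]
Event 6: SEND 1->0: VV[1][1]++ -> VV[1]=[0, 3, 0], msg_vec=[0, 3, 0]; VV[0]=max(VV[0],msg_vec) then VV[0][0]++ -> VV[0]=[3, 3, 0]
Event 7: LOCAL 1: VV[1][1]++ -> VV[1]=[0, 4, 0]
Event 8: SEND 0->1: VV[0][0]++ -> VV[0]=[4, 3, 0], msg_vec=[4, 3, 0]; VV[1]=max(VV[1],msg_vec) then VV[1][1]++ -> VV[1]=[4, 5, 0]
Event 5 stamp: [0, 2, 0]
Event 8 stamp: [4, 3, 0]
[0, 2, 0] <= [4, 3, 0]? True. Equal? False. Happens-before: True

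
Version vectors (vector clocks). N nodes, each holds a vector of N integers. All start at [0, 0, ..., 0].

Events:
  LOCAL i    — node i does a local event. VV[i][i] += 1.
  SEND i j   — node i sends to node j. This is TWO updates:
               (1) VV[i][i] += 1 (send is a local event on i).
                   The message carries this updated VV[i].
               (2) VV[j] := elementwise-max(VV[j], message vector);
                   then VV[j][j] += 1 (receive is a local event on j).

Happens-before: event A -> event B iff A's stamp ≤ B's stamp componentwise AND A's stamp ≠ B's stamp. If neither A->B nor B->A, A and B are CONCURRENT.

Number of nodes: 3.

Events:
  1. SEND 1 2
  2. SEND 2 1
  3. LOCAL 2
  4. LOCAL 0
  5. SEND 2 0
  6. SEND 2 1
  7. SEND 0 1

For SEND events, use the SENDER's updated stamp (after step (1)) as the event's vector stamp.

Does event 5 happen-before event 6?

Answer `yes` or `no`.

Initial: VV[0]=[0, 0, 0]
Initial: VV[1]=[0, 0, 0]
Initial: VV[2]=[0, 0, 0]
Event 1: SEND 1->2: VV[1][1]++ -> VV[1]=[0, 1, 0], msg_vec=[0, 1, 0]; VV[2]=max(VV[2],msg_vec) then VV[2][2]++ -> VV[2]=[0, 1, 1]
Event 2: SEND 2->1: VV[2][2]++ -> VV[2]=[0, 1, 2], msg_vec=[0, 1, 2]; VV[1]=max(VV[1],msg_vec) then VV[1][1]++ -> VV[1]=[0, 2, 2]
Event 3: LOCAL 2: VV[2][2]++ -> VV[2]=[0, 1, 3]
Event 4: LOCAL 0: VV[0][0]++ -> VV[0]=[1, 0, 0]
Event 5: SEND 2->0: VV[2][2]++ -> VV[2]=[0, 1, 4], msg_vec=[0, 1, 4]; VV[0]=max(VV[0],msg_vec) then VV[0][0]++ -> VV[0]=[2, 1, 4]
Event 6: SEND 2->1: VV[2][2]++ -> VV[2]=[0, 1, 5], msg_vec=[0, 1, 5]; VV[1]=max(VV[1],msg_vec) then VV[1][1]++ -> VV[1]=[0, 3, 5]
Event 7: SEND 0->1: VV[0][0]++ -> VV[0]=[3, 1, 4], msg_vec=[3, 1, 4]; VV[1]=max(VV[1],msg_vec) then VV[1][1]++ -> VV[1]=[3, 4, 5]
Event 5 stamp: [0, 1, 4]
Event 6 stamp: [0, 1, 5]
[0, 1, 4] <= [0, 1, 5]? True. Equal? False. Happens-before: True

Answer: yes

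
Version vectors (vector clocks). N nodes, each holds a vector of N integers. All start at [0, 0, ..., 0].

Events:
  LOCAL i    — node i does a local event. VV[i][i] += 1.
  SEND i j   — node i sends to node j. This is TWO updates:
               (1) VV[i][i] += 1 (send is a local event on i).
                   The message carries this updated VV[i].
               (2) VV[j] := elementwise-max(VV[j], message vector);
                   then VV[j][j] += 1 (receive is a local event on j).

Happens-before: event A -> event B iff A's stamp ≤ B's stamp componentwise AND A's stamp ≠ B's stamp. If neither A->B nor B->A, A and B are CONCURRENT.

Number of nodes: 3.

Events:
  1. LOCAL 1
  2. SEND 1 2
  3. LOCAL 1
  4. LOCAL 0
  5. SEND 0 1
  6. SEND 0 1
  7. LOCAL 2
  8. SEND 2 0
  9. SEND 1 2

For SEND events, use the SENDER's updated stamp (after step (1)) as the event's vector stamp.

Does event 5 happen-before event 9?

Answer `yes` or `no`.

Answer: yes

Derivation:
Initial: VV[0]=[0, 0, 0]
Initial: VV[1]=[0, 0, 0]
Initial: VV[2]=[0, 0, 0]
Event 1: LOCAL 1: VV[1][1]++ -> VV[1]=[0, 1, 0]
Event 2: SEND 1->2: VV[1][1]++ -> VV[1]=[0, 2, 0], msg_vec=[0, 2, 0]; VV[2]=max(VV[2],msg_vec) then VV[2][2]++ -> VV[2]=[0, 2, 1]
Event 3: LOCAL 1: VV[1][1]++ -> VV[1]=[0, 3, 0]
Event 4: LOCAL 0: VV[0][0]++ -> VV[0]=[1, 0, 0]
Event 5: SEND 0->1: VV[0][0]++ -> VV[0]=[2, 0, 0], msg_vec=[2, 0, 0]; VV[1]=max(VV[1],msg_vec) then VV[1][1]++ -> VV[1]=[2, 4, 0]
Event 6: SEND 0->1: VV[0][0]++ -> VV[0]=[3, 0, 0], msg_vec=[3, 0, 0]; VV[1]=max(VV[1],msg_vec) then VV[1][1]++ -> VV[1]=[3, 5, 0]
Event 7: LOCAL 2: VV[2][2]++ -> VV[2]=[0, 2, 2]
Event 8: SEND 2->0: VV[2][2]++ -> VV[2]=[0, 2, 3], msg_vec=[0, 2, 3]; VV[0]=max(VV[0],msg_vec) then VV[0][0]++ -> VV[0]=[4, 2, 3]
Event 9: SEND 1->2: VV[1][1]++ -> VV[1]=[3, 6, 0], msg_vec=[3, 6, 0]; VV[2]=max(VV[2],msg_vec) then VV[2][2]++ -> VV[2]=[3, 6, 4]
Event 5 stamp: [2, 0, 0]
Event 9 stamp: [3, 6, 0]
[2, 0, 0] <= [3, 6, 0]? True. Equal? False. Happens-before: True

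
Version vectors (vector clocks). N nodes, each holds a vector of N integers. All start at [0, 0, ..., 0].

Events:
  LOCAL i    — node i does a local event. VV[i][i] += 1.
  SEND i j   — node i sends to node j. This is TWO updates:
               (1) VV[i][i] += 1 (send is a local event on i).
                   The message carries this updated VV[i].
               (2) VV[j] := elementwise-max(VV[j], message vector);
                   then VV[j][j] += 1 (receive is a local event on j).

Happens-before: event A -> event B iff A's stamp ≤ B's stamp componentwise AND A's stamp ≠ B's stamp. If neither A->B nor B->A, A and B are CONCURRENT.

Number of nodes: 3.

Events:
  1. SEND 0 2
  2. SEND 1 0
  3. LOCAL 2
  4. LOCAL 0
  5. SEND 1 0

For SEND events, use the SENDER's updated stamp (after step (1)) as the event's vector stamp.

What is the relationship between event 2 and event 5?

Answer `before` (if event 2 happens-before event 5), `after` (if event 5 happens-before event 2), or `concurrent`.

Initial: VV[0]=[0, 0, 0]
Initial: VV[1]=[0, 0, 0]
Initial: VV[2]=[0, 0, 0]
Event 1: SEND 0->2: VV[0][0]++ -> VV[0]=[1, 0, 0], msg_vec=[1, 0, 0]; VV[2]=max(VV[2],msg_vec) then VV[2][2]++ -> VV[2]=[1, 0, 1]
Event 2: SEND 1->0: VV[1][1]++ -> VV[1]=[0, 1, 0], msg_vec=[0, 1, 0]; VV[0]=max(VV[0],msg_vec) then VV[0][0]++ -> VV[0]=[2, 1, 0]
Event 3: LOCAL 2: VV[2][2]++ -> VV[2]=[1, 0, 2]
Event 4: LOCAL 0: VV[0][0]++ -> VV[0]=[3, 1, 0]
Event 5: SEND 1->0: VV[1][1]++ -> VV[1]=[0, 2, 0], msg_vec=[0, 2, 0]; VV[0]=max(VV[0],msg_vec) then VV[0][0]++ -> VV[0]=[4, 2, 0]
Event 2 stamp: [0, 1, 0]
Event 5 stamp: [0, 2, 0]
[0, 1, 0] <= [0, 2, 0]? True
[0, 2, 0] <= [0, 1, 0]? False
Relation: before

Answer: before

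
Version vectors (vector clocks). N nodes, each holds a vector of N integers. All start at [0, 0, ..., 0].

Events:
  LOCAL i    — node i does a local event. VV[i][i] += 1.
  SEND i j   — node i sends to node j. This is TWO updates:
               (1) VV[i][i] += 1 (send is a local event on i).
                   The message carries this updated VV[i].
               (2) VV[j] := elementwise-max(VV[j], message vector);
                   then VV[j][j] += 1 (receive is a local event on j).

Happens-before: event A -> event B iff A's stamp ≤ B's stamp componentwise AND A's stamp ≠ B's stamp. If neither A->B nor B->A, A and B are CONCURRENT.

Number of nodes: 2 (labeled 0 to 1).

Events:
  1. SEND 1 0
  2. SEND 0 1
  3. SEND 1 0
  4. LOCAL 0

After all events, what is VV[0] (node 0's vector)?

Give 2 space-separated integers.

Answer: 4 3

Derivation:
Initial: VV[0]=[0, 0]
Initial: VV[1]=[0, 0]
Event 1: SEND 1->0: VV[1][1]++ -> VV[1]=[0, 1], msg_vec=[0, 1]; VV[0]=max(VV[0],msg_vec) then VV[0][0]++ -> VV[0]=[1, 1]
Event 2: SEND 0->1: VV[0][0]++ -> VV[0]=[2, 1], msg_vec=[2, 1]; VV[1]=max(VV[1],msg_vec) then VV[1][1]++ -> VV[1]=[2, 2]
Event 3: SEND 1->0: VV[1][1]++ -> VV[1]=[2, 3], msg_vec=[2, 3]; VV[0]=max(VV[0],msg_vec) then VV[0][0]++ -> VV[0]=[3, 3]
Event 4: LOCAL 0: VV[0][0]++ -> VV[0]=[4, 3]
Final vectors: VV[0]=[4, 3]; VV[1]=[2, 3]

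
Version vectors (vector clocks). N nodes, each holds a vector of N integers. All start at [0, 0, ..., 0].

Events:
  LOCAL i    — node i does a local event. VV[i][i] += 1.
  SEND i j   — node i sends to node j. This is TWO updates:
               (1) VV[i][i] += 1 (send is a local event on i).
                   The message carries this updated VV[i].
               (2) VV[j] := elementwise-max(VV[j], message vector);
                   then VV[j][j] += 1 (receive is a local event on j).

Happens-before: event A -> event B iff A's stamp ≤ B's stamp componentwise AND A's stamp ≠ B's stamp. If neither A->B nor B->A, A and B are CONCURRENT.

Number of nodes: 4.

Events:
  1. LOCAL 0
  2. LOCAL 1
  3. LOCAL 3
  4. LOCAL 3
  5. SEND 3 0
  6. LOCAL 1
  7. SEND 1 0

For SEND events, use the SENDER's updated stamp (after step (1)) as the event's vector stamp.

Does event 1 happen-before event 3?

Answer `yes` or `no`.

Initial: VV[0]=[0, 0, 0, 0]
Initial: VV[1]=[0, 0, 0, 0]
Initial: VV[2]=[0, 0, 0, 0]
Initial: VV[3]=[0, 0, 0, 0]
Event 1: LOCAL 0: VV[0][0]++ -> VV[0]=[1, 0, 0, 0]
Event 2: LOCAL 1: VV[1][1]++ -> VV[1]=[0, 1, 0, 0]
Event 3: LOCAL 3: VV[3][3]++ -> VV[3]=[0, 0, 0, 1]
Event 4: LOCAL 3: VV[3][3]++ -> VV[3]=[0, 0, 0, 2]
Event 5: SEND 3->0: VV[3][3]++ -> VV[3]=[0, 0, 0, 3], msg_vec=[0, 0, 0, 3]; VV[0]=max(VV[0],msg_vec) then VV[0][0]++ -> VV[0]=[2, 0, 0, 3]
Event 6: LOCAL 1: VV[1][1]++ -> VV[1]=[0, 2, 0, 0]
Event 7: SEND 1->0: VV[1][1]++ -> VV[1]=[0, 3, 0, 0], msg_vec=[0, 3, 0, 0]; VV[0]=max(VV[0],msg_vec) then VV[0][0]++ -> VV[0]=[3, 3, 0, 3]
Event 1 stamp: [1, 0, 0, 0]
Event 3 stamp: [0, 0, 0, 1]
[1, 0, 0, 0] <= [0, 0, 0, 1]? False. Equal? False. Happens-before: False

Answer: no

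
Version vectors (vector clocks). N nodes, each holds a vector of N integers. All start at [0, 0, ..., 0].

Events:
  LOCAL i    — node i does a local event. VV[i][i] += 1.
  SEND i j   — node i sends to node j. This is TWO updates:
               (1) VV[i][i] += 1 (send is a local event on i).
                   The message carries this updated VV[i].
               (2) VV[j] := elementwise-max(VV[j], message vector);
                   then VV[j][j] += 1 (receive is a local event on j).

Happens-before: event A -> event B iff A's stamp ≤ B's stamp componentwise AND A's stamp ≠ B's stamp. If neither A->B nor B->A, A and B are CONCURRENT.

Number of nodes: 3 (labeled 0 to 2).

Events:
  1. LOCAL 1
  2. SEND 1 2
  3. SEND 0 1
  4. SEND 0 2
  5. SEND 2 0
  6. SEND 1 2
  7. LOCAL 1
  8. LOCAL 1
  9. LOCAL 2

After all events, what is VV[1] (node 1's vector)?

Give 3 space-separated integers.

Initial: VV[0]=[0, 0, 0]
Initial: VV[1]=[0, 0, 0]
Initial: VV[2]=[0, 0, 0]
Event 1: LOCAL 1: VV[1][1]++ -> VV[1]=[0, 1, 0]
Event 2: SEND 1->2: VV[1][1]++ -> VV[1]=[0, 2, 0], msg_vec=[0, 2, 0]; VV[2]=max(VV[2],msg_vec) then VV[2][2]++ -> VV[2]=[0, 2, 1]
Event 3: SEND 0->1: VV[0][0]++ -> VV[0]=[1, 0, 0], msg_vec=[1, 0, 0]; VV[1]=max(VV[1],msg_vec) then VV[1][1]++ -> VV[1]=[1, 3, 0]
Event 4: SEND 0->2: VV[0][0]++ -> VV[0]=[2, 0, 0], msg_vec=[2, 0, 0]; VV[2]=max(VV[2],msg_vec) then VV[2][2]++ -> VV[2]=[2, 2, 2]
Event 5: SEND 2->0: VV[2][2]++ -> VV[2]=[2, 2, 3], msg_vec=[2, 2, 3]; VV[0]=max(VV[0],msg_vec) then VV[0][0]++ -> VV[0]=[3, 2, 3]
Event 6: SEND 1->2: VV[1][1]++ -> VV[1]=[1, 4, 0], msg_vec=[1, 4, 0]; VV[2]=max(VV[2],msg_vec) then VV[2][2]++ -> VV[2]=[2, 4, 4]
Event 7: LOCAL 1: VV[1][1]++ -> VV[1]=[1, 5, 0]
Event 8: LOCAL 1: VV[1][1]++ -> VV[1]=[1, 6, 0]
Event 9: LOCAL 2: VV[2][2]++ -> VV[2]=[2, 4, 5]
Final vectors: VV[0]=[3, 2, 3]; VV[1]=[1, 6, 0]; VV[2]=[2, 4, 5]

Answer: 1 6 0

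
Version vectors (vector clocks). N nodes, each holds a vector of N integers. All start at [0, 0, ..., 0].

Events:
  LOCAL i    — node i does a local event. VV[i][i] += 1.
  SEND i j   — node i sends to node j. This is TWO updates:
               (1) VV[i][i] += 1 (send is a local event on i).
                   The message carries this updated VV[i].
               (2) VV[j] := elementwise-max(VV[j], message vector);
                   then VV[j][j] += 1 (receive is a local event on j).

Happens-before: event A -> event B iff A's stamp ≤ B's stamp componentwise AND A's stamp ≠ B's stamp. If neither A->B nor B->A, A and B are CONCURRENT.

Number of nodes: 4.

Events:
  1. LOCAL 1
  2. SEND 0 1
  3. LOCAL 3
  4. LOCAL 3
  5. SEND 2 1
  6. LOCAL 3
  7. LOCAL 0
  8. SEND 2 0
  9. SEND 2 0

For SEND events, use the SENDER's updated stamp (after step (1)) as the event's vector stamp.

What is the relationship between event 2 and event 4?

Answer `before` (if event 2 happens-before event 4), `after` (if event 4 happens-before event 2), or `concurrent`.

Answer: concurrent

Derivation:
Initial: VV[0]=[0, 0, 0, 0]
Initial: VV[1]=[0, 0, 0, 0]
Initial: VV[2]=[0, 0, 0, 0]
Initial: VV[3]=[0, 0, 0, 0]
Event 1: LOCAL 1: VV[1][1]++ -> VV[1]=[0, 1, 0, 0]
Event 2: SEND 0->1: VV[0][0]++ -> VV[0]=[1, 0, 0, 0], msg_vec=[1, 0, 0, 0]; VV[1]=max(VV[1],msg_vec) then VV[1][1]++ -> VV[1]=[1, 2, 0, 0]
Event 3: LOCAL 3: VV[3][3]++ -> VV[3]=[0, 0, 0, 1]
Event 4: LOCAL 3: VV[3][3]++ -> VV[3]=[0, 0, 0, 2]
Event 5: SEND 2->1: VV[2][2]++ -> VV[2]=[0, 0, 1, 0], msg_vec=[0, 0, 1, 0]; VV[1]=max(VV[1],msg_vec) then VV[1][1]++ -> VV[1]=[1, 3, 1, 0]
Event 6: LOCAL 3: VV[3][3]++ -> VV[3]=[0, 0, 0, 3]
Event 7: LOCAL 0: VV[0][0]++ -> VV[0]=[2, 0, 0, 0]
Event 8: SEND 2->0: VV[2][2]++ -> VV[2]=[0, 0, 2, 0], msg_vec=[0, 0, 2, 0]; VV[0]=max(VV[0],msg_vec) then VV[0][0]++ -> VV[0]=[3, 0, 2, 0]
Event 9: SEND 2->0: VV[2][2]++ -> VV[2]=[0, 0, 3, 0], msg_vec=[0, 0, 3, 0]; VV[0]=max(VV[0],msg_vec) then VV[0][0]++ -> VV[0]=[4, 0, 3, 0]
Event 2 stamp: [1, 0, 0, 0]
Event 4 stamp: [0, 0, 0, 2]
[1, 0, 0, 0] <= [0, 0, 0, 2]? False
[0, 0, 0, 2] <= [1, 0, 0, 0]? False
Relation: concurrent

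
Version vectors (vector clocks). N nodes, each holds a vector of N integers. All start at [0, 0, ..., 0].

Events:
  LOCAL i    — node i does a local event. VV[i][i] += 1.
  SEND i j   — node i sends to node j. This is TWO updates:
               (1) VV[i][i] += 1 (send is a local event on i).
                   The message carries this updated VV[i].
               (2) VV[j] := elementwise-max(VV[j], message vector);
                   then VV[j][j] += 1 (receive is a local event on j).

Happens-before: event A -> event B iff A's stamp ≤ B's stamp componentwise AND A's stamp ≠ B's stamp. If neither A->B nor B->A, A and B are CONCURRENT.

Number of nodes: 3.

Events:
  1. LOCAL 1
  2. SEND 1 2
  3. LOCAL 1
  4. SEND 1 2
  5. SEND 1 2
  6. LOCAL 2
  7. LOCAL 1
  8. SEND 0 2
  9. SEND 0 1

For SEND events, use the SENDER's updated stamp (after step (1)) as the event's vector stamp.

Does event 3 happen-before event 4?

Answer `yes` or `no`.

Answer: yes

Derivation:
Initial: VV[0]=[0, 0, 0]
Initial: VV[1]=[0, 0, 0]
Initial: VV[2]=[0, 0, 0]
Event 1: LOCAL 1: VV[1][1]++ -> VV[1]=[0, 1, 0]
Event 2: SEND 1->2: VV[1][1]++ -> VV[1]=[0, 2, 0], msg_vec=[0, 2, 0]; VV[2]=max(VV[2],msg_vec) then VV[2][2]++ -> VV[2]=[0, 2, 1]
Event 3: LOCAL 1: VV[1][1]++ -> VV[1]=[0, 3, 0]
Event 4: SEND 1->2: VV[1][1]++ -> VV[1]=[0, 4, 0], msg_vec=[0, 4, 0]; VV[2]=max(VV[2],msg_vec) then VV[2][2]++ -> VV[2]=[0, 4, 2]
Event 5: SEND 1->2: VV[1][1]++ -> VV[1]=[0, 5, 0], msg_vec=[0, 5, 0]; VV[2]=max(VV[2],msg_vec) then VV[2][2]++ -> VV[2]=[0, 5, 3]
Event 6: LOCAL 2: VV[2][2]++ -> VV[2]=[0, 5, 4]
Event 7: LOCAL 1: VV[1][1]++ -> VV[1]=[0, 6, 0]
Event 8: SEND 0->2: VV[0][0]++ -> VV[0]=[1, 0, 0], msg_vec=[1, 0, 0]; VV[2]=max(VV[2],msg_vec) then VV[2][2]++ -> VV[2]=[1, 5, 5]
Event 9: SEND 0->1: VV[0][0]++ -> VV[0]=[2, 0, 0], msg_vec=[2, 0, 0]; VV[1]=max(VV[1],msg_vec) then VV[1][1]++ -> VV[1]=[2, 7, 0]
Event 3 stamp: [0, 3, 0]
Event 4 stamp: [0, 4, 0]
[0, 3, 0] <= [0, 4, 0]? True. Equal? False. Happens-before: True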